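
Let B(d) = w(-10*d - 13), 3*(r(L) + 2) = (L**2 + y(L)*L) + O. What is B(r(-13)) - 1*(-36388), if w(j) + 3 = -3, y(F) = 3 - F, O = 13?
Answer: 36382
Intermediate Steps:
w(j) = -6 (w(j) = -3 - 3 = -6)
r(L) = 7/3 + L**2/3 + L*(3 - L)/3 (r(L) = -2 + ((L**2 + (3 - L)*L) + 13)/3 = -2 + ((L**2 + L*(3 - L)) + 13)/3 = -2 + (13 + L**2 + L*(3 - L))/3 = -2 + (13/3 + L**2/3 + L*(3 - L)/3) = 7/3 + L**2/3 + L*(3 - L)/3)
B(d) = -6
B(r(-13)) - 1*(-36388) = -6 - 1*(-36388) = -6 + 36388 = 36382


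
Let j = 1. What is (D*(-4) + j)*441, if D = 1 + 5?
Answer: -10143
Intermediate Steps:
D = 6
(D*(-4) + j)*441 = (6*(-4) + 1)*441 = (-24 + 1)*441 = -23*441 = -10143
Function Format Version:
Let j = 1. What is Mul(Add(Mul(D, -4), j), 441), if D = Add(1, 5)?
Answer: -10143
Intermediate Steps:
D = 6
Mul(Add(Mul(D, -4), j), 441) = Mul(Add(Mul(6, -4), 1), 441) = Mul(Add(-24, 1), 441) = Mul(-23, 441) = -10143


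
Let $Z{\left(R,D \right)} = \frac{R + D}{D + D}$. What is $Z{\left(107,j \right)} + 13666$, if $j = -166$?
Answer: $\frac{4537171}{332} \approx 13666.0$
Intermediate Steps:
$Z{\left(R,D \right)} = \frac{D + R}{2 D}$
$Z{\left(107,j \right)} + 13666 = \frac{-166 + 107}{2 \left(-166\right)} + 13666 = \frac{1}{2} \left(- \frac{1}{166}\right) \left(-59\right) + 13666 = \frac{59}{332} + 13666 = \frac{4537171}{332}$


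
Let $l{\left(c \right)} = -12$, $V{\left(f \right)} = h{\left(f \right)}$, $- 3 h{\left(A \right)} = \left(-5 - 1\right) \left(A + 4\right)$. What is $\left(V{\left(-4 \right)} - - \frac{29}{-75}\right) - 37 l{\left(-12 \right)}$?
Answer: $\frac{33271}{75} \approx 443.61$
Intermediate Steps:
$h{\left(A \right)} = 8 + 2 A$ ($h{\left(A \right)} = - \frac{\left(-5 - 1\right) \left(A + 4\right)}{3} = - \frac{\left(-6\right) \left(4 + A\right)}{3} = - \frac{-24 - 6 A}{3} = 8 + 2 A$)
$V{\left(f \right)} = 8 + 2 f$
$\left(V{\left(-4 \right)} - - \frac{29}{-75}\right) - 37 l{\left(-12 \right)} = \left(\left(8 + 2 \left(-4\right)\right) - - \frac{29}{-75}\right) - -444 = \left(\left(8 - 8\right) - \left(-29\right) \left(- \frac{1}{75}\right)\right) + 444 = \left(0 - \frac{29}{75}\right) + 444 = - \frac{29}{75} + 444 = \frac{33271}{75}$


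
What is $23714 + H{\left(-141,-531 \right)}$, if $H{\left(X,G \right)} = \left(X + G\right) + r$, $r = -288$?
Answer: $22754$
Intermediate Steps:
$H{\left(X,G \right)} = -288 + G + X$ ($H{\left(X,G \right)} = \left(X + G\right) - 288 = \left(G + X\right) - 288 = -288 + G + X$)
$23714 + H{\left(-141,-531 \right)} = 23714 - 960 = 22754$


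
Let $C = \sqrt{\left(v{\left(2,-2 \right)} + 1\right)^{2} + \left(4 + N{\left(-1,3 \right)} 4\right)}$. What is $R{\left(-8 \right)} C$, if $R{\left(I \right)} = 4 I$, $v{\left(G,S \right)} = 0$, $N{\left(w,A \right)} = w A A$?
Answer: $- 32 i \sqrt{31} \approx - 178.17 i$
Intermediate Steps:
$N{\left(w,A \right)} = w A^{2}$ ($N{\left(w,A \right)} = A w A = w A^{2}$)
$C = i \sqrt{31}$ ($C = \sqrt{\left(0 + 1\right)^{2} + \left(4 + - 3^{2} \cdot 4\right)} = \sqrt{1^{2} + \left(4 + \left(-1\right) 9 \cdot 4\right)} = \sqrt{1 + \left(4 - 36\right)} = \sqrt{1 - 32} = \sqrt{-31} = i \sqrt{31} \approx 5.5678 i$)
$R{\left(-8 \right)} C = 4 \left(-8\right) i \sqrt{31} = - 32 i \sqrt{31}$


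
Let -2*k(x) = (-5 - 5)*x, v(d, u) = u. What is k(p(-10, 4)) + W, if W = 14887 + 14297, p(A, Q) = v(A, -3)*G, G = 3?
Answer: 29139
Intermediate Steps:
p(A, Q) = -9 (p(A, Q) = -3*3 = -9)
k(x) = 5*x (k(x) = -(-5 - 5)*x/2 = -(-5)*x = 5*x)
W = 29184
k(p(-10, 4)) + W = 5*(-9) + 29184 = -45 + 29184 = 29139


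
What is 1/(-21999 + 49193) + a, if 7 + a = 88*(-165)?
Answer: -395047237/27194 ≈ -14527.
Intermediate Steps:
a = -14527 (a = -7 + 88*(-165) = -7 - 14520 = -14527)
1/(-21999 + 49193) + a = 1/(-21999 + 49193) - 14527 = 1/27194 - 14527 = -395047237/27194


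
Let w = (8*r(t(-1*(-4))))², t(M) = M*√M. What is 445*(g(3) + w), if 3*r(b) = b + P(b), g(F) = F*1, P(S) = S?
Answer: 7302895/9 ≈ 8.1143e+5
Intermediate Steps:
g(F) = F
t(M) = M^(3/2)
r(b) = 2*b/3 (r(b) = (b + b)/3 = (2*b)/3 = 2*b/3)
w = 16384/9 (w = (8*(2*(-1*(-4))^(3/2)/3))² = (8*(2*4^(3/2)/3))² = (8*((⅔)*8))² = (8*(16/3))² = (128/3)² = 16384/9 ≈ 1820.4)
445*(g(3) + w) = 445*(3 + 16384/9) = 445*(16411/9) = 7302895/9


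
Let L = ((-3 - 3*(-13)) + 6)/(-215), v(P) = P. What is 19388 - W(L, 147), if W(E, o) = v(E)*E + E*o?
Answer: 897535946/46225 ≈ 19417.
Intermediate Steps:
L = -42/215 (L = ((-3 + 39) + 6)*(-1/215) = (36 + 6)*(-1/215) = 42*(-1/215) = -42/215 ≈ -0.19535)
W(E, o) = E**2 + E*o (W(E, o) = E*E + E*o = E**2 + E*o)
19388 - W(L, 147) = 19388 - (-42)*(-42/215 + 147)/215 = 19388 - (-42)*31563/(215*215) = 19388 - 1*(-1325646/46225) = 19388 + 1325646/46225 = 897535946/46225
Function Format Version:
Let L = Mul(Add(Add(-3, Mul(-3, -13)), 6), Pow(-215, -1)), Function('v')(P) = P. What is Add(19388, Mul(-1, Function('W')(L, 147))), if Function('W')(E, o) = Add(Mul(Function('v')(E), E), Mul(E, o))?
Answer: Rational(897535946, 46225) ≈ 19417.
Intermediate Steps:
L = Rational(-42, 215) (L = Mul(Add(Add(-3, 39), 6), Rational(-1, 215)) = Mul(Add(36, 6), Rational(-1, 215)) = Mul(42, Rational(-1, 215)) = Rational(-42, 215) ≈ -0.19535)
Function('W')(E, o) = Add(Pow(E, 2), Mul(E, o)) (Function('W')(E, o) = Add(Mul(E, E), Mul(E, o)) = Add(Pow(E, 2), Mul(E, o)))
Add(19388, Mul(-1, Function('W')(L, 147))) = Add(19388, Mul(-1, Mul(Rational(-42, 215), Add(Rational(-42, 215), 147)))) = Add(19388, Mul(-1, Mul(Rational(-42, 215), Rational(31563, 215)))) = Add(19388, Mul(-1, Rational(-1325646, 46225))) = Add(19388, Rational(1325646, 46225)) = Rational(897535946, 46225)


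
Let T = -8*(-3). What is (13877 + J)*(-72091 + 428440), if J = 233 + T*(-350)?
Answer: 2034752790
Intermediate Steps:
T = 24
J = -8167 (J = 233 + 24*(-350) = 233 - 8400 = -8167)
(13877 + J)*(-72091 + 428440) = (13877 - 8167)*(-72091 + 428440) = 5710*356349 = 2034752790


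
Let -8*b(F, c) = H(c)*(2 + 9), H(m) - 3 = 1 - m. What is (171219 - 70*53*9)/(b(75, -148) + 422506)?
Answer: 137829/422297 ≈ 0.32638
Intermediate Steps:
H(m) = 4 - m (H(m) = 3 + (1 - m) = 4 - m)
b(F, c) = -11/2 + 11*c/8 (b(F, c) = -(4 - c)*(2 + 9)/8 = -(4 - c)*11/8 = -(44 - 11*c)/8 = -11/2 + 11*c/8)
(171219 - 70*53*9)/(b(75, -148) + 422506) = (171219 - 70*53*9)/((-11/2 + (11/8)*(-148)) + 422506) = (171219 - 3710*9)/((-11/2 - 407/2) + 422506) = (171219 - 33390)/(-209 + 422506) = 137829/422297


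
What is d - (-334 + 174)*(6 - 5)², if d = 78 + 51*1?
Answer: 289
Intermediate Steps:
d = 129 (d = 78 + 51 = 129)
d - (-334 + 174)*(6 - 5)² = 129 - (-334 + 174)*(6 - 5)² = 129 - (-160)*1² = 129 - (-160) = 129 - 1*(-160) = 129 + 160 = 289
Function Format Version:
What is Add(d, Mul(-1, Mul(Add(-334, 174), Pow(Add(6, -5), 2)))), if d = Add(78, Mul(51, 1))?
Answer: 289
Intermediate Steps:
d = 129 (d = Add(78, 51) = 129)
Add(d, Mul(-1, Mul(Add(-334, 174), Pow(Add(6, -5), 2)))) = Add(129, Mul(-1, Mul(Add(-334, 174), Pow(Add(6, -5), 2)))) = Add(129, Mul(-1, Mul(-160, Pow(1, 2)))) = Add(129, Mul(-1, Mul(-160, 1))) = Add(129, Mul(-1, -160)) = Add(129, 160) = 289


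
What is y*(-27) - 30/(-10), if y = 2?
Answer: -51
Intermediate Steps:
y*(-27) - 30/(-10) = 2*(-27) - 30/(-10) = -54 - 30*(-⅒) = -54 + 3 = -51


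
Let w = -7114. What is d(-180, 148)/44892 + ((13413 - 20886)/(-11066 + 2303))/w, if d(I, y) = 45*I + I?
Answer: -4782504897/25912652518 ≈ -0.18456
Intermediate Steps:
d(I, y) = 46*I
d(-180, 148)/44892 + ((13413 - 20886)/(-11066 + 2303))/w = (46*(-180))/44892 + ((13413 - 20886)/(-11066 + 2303))/(-7114) = -8280*1/44892 - 7473/(-8763)*(-1/7114) = -230/1247 - 7473*(-1/8763)*(-1/7114) = -230/1247 + (2491/2921)*(-1/7114) = -230/1247 - 2491/20779994 = -4782504897/25912652518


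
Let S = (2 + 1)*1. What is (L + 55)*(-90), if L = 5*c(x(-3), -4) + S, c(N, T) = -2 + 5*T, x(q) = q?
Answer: 4680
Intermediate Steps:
S = 3 (S = 3*1 = 3)
L = -107 (L = 5*(-2 + 5*(-4)) + 3 = 5*(-2 - 20) + 3 = 5*(-22) + 3 = -110 + 3 = -107)
(L + 55)*(-90) = (-107 + 55)*(-90) = -52*(-90) = 4680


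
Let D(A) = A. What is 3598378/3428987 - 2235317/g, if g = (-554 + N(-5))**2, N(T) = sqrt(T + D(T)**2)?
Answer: -251713956227074537/40369958932131424 - 619182809*sqrt(5)/11773144352 ≈ -6.3528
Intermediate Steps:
N(T) = sqrt(T + T**2)
g = (-554 + 2*sqrt(5))**2 (g = (-554 + sqrt(-5*(1 - 5)))**2 = (-554 + sqrt(-5*(-4)))**2 = (-554 + sqrt(20))**2 = (-554 + 2*sqrt(5))**2 ≈ 3.0198e+5)
3598378/3428987 - 2235317/g = 3598378/3428987 - 2235317/(306936 - 2216*sqrt(5))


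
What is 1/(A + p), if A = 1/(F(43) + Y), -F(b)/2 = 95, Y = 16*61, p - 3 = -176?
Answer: -786/135977 ≈ -0.0057804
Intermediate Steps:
p = -173 (p = 3 - 176 = -173)
Y = 976
F(b) = -190 (F(b) = -2*95 = -190)
A = 1/786 (A = 1/(-190 + 976) = 1/786 ≈ 0.0012723)
1/(A + p) = 1/(1/786 - 173) = 1/(-135977/786) = -786/135977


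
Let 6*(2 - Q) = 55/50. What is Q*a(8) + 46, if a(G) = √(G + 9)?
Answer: 46 + 109*√17/60 ≈ 53.490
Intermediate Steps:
Q = 109/60 (Q = 2 - 55/(6*50) = 2 - ⅙*11/10 = 2 - 11/60 = 109/60 ≈ 1.8167)
a(G) = √(9 + G)
Q*a(8) + 46 = 109*√(9 + 8)/60 + 46 = 109*√17/60 + 46 = 46 + 109*√17/60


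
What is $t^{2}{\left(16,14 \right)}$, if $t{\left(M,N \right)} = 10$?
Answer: $100$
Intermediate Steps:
$t^{2}{\left(16,14 \right)} = 10^{2} = 100$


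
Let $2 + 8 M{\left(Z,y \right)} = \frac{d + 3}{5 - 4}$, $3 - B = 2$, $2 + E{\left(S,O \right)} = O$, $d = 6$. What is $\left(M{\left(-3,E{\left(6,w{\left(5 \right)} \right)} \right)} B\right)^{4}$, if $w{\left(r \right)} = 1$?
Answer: $\frac{2401}{4096} \approx 0.58618$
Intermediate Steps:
$E{\left(S,O \right)} = -2 + O$
$B = 1$ ($B = 3 - 2 = 1$)
$M{\left(Z,y \right)} = \frac{7}{8}$ ($M{\left(Z,y \right)} = - \frac{1}{4} + \frac{\left(6 + 3\right) \frac{1}{5 - 4}}{8} = - \frac{1}{4} + \frac{9 \cdot 1^{-1}}{8} = - \frac{1}{4} + \frac{9 \cdot 1}{8} = - \frac{1}{4} + \frac{1}{8} \cdot 9 = - \frac{1}{4} + \frac{9}{8} = \frac{7}{8}$)
$\left(M{\left(-3,E{\left(6,w{\left(5 \right)} \right)} \right)} B\right)^{4} = \left(\frac{7}{8} \cdot 1\right)^{4} = \left(\frac{7}{8}\right)^{4} = \frac{2401}{4096}$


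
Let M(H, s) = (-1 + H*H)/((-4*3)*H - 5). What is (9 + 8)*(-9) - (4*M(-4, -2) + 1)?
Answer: -6682/43 ≈ -155.40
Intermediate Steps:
M(H, s) = (-1 + H²)/(-5 - 12*H) (M(H, s) = (-1 + H²)/(-12*H - 5) = (-1 + H²)/(-5 - 12*H))
(9 + 8)*(-9) - (4*M(-4, -2) + 1) = (9 + 8)*(-9) - (4*((1 - 1*(-4)²)/(5 + 12*(-4))) + 1) = 17*(-9) - (4*((1 - 1*16)/(5 - 48)) + 1) = -153 - (4*((1 - 16)/(-43)) + 1) = -153 - (4*(-1/43*(-15)) + 1) = -153 - (4*(15/43) + 1) = -153 - (60/43 + 1) = -153 - 1*103/43 = -153 - 103/43 = -6682/43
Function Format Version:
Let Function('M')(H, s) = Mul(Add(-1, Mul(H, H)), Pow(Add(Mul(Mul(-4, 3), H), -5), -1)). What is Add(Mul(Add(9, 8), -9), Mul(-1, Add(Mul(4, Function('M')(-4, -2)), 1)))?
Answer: Rational(-6682, 43) ≈ -155.40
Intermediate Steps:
Function('M')(H, s) = Mul(Pow(Add(-5, Mul(-12, H)), -1), Add(-1, Pow(H, 2))) (Function('M')(H, s) = Mul(Add(-1, Pow(H, 2)), Pow(Add(Mul(-12, H), -5), -1)) = Mul(Add(-1, Pow(H, 2)), Pow(Add(-5, Mul(-12, H)), -1)) = Mul(Pow(Add(-5, Mul(-12, H)), -1), Add(-1, Pow(H, 2))))
Add(Mul(Add(9, 8), -9), Mul(-1, Add(Mul(4, Function('M')(-4, -2)), 1))) = Add(Mul(Add(9, 8), -9), Mul(-1, Add(Mul(4, Mul(Pow(Add(5, Mul(12, -4)), -1), Add(1, Mul(-1, Pow(-4, 2))))), 1))) = Add(Mul(17, -9), Mul(-1, Add(Mul(4, Mul(Pow(Add(5, -48), -1), Add(1, Mul(-1, 16)))), 1))) = Add(-153, Mul(-1, Add(Mul(4, Mul(Pow(-43, -1), Add(1, -16))), 1))) = Add(-153, Mul(-1, Add(Mul(4, Mul(Rational(-1, 43), -15)), 1))) = Add(-153, Mul(-1, Add(Mul(4, Rational(15, 43)), 1))) = Add(-153, Mul(-1, Add(Rational(60, 43), 1))) = Add(-153, Mul(-1, Rational(103, 43))) = Add(-153, Rational(-103, 43)) = Rational(-6682, 43)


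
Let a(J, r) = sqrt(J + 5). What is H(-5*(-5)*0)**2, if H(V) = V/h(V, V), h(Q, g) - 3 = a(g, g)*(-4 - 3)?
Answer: 0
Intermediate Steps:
a(J, r) = sqrt(5 + J)
h(Q, g) = 3 - 7*sqrt(5 + g) (h(Q, g) = 3 + sqrt(5 + g)*(-4 - 3) = 3 + sqrt(5 + g)*(-7) = 3 - 7*sqrt(5 + g))
H(V) = V/(3 - 7*sqrt(5 + V))
H(-5*(-5)*0)**2 = (--5*(-5)*0/(-3 + 7*sqrt(5 - 5*(-5)*0)))**2 = (-25*0/(-3 + 7*sqrt(5 + 25*0)))**2 = (-1*0/(-3 + 7*sqrt(5 + 0)))**2 = (-1*0/(-3 + 7*sqrt(5)))**2 = 0**2 = 0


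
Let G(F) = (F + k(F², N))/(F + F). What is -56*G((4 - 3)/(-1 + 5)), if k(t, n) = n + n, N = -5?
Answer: 1092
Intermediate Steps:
k(t, n) = 2*n
G(F) = (-10 + F)/(2*F) (G(F) = (F + 2*(-5))/(F + F) = (F - 10)/((2*F)) = (-10 + F)*(1/(2*F)) = (-10 + F)/(2*F))
-56*G((4 - 3)/(-1 + 5)) = -28*(-10 + (4 - 3)/(-1 + 5))/((4 - 3)/(-1 + 5)) = -28*(-10 + 1/4)/(1/4) = -28*(-10 + 1*(¼))/(1*(¼)) = -28*(-10 + ¼)/¼ = -28*4*(-39)/4 = -56*(-39/2) = 1092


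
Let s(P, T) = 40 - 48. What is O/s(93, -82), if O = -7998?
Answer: 3999/4 ≈ 999.75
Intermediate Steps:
s(P, T) = -8
O/s(93, -82) = -7998/(-8) = -7998*(-⅛) = 3999/4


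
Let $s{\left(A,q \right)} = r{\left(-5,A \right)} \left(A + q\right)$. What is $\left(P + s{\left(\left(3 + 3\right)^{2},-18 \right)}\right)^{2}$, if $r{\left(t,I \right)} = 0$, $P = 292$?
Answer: $85264$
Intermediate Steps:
$s{\left(A,q \right)} = 0$ ($s{\left(A,q \right)} = 0 \left(A + q\right) = 0$)
$\left(P + s{\left(\left(3 + 3\right)^{2},-18 \right)}\right)^{2} = \left(292 + 0\right)^{2} = 292^{2} = 85264$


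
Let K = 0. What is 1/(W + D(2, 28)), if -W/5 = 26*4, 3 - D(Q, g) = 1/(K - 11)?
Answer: -11/5686 ≈ -0.0019346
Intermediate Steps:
D(Q, g) = 34/11 (D(Q, g) = 3 - 1/(0 - 11) = 3 - 1/(-11) = 3 - 1*(-1/11) = 3 + 1/11 = 34/11)
W = -520 (W = -130*4 = -5*104 = -520)
1/(W + D(2, 28)) = 1/(-520 + 34/11) = 1/(-5686/11) = -11/5686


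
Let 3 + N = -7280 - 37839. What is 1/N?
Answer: -1/45122 ≈ -2.2162e-5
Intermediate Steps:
N = -45122 (N = -3 + (-7280 - 37839) = -3 - 45119 = -45122)
1/N = 1/(-45122) = -1/45122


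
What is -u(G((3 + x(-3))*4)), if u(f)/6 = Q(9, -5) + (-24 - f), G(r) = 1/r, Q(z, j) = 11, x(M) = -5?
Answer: 309/4 ≈ 77.250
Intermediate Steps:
u(f) = -78 - 6*f (u(f) = 6*(11 + (-24 - f)) = 6*(-13 - f) = -78 - 6*f)
-u(G((3 + x(-3))*4)) = -(-78 - 6*1/(4*(3 - 5))) = -(-78 - 6/((-2*4))) = -(-78 - 6/(-8)) = -(-78 - 6*(-⅛)) = -(-78 + ¾) = -1*(-309/4) = 309/4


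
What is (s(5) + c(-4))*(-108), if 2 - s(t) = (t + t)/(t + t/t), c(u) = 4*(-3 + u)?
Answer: 2988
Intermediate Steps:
c(u) = -12 + 4*u
s(t) = 2 - 2*t/(1 + t) (s(t) = 2 - (t + t)/(t + t/t) = 2 - 2*t/(t + 1) = 2 - 2*t/(1 + t))
(s(5) + c(-4))*(-108) = (2/(1 + 5) + (-12 + 4*(-4)))*(-108) = (2/6 + (-12 - 16))*(-108) = (2*(⅙) - 28)*(-108) = (⅓ - 28)*(-108) = -83/3*(-108) = 2988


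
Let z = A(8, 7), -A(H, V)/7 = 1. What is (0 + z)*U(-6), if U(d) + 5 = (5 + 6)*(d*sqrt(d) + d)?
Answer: 497 + 462*I*sqrt(6) ≈ 497.0 + 1131.7*I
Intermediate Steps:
A(H, V) = -7 (A(H, V) = -7*1 = -7)
z = -7
U(d) = -5 + 11*d + 11*d**(3/2) (U(d) = -5 + (5 + 6)*(d*sqrt(d) + d) = -5 + 11*(d**(3/2) + d) = -5 + 11*(d + d**(3/2)) = -5 + (11*d + 11*d**(3/2)) = -5 + 11*d + 11*d**(3/2))
(0 + z)*U(-6) = (0 - 7)*(-5 + 11*(-6) + 11*(-6)**(3/2)) = -7*(-5 - 66 + 11*(-6*I*sqrt(6))) = -7*(-5 - 66 - 66*I*sqrt(6)) = -7*(-71 - 66*I*sqrt(6)) = 497 + 462*I*sqrt(6)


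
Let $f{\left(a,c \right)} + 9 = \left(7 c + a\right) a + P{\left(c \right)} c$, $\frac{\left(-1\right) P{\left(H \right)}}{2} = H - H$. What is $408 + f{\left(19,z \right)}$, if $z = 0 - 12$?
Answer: $-836$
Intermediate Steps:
$P{\left(H \right)} = 0$ ($P{\left(H \right)} = - 2 \left(H - H\right) = \left(-2\right) 0 = 0$)
$z = -12$ ($z = 0 - 12 = -12$)
$f{\left(a,c \right)} = -9 + a \left(a + 7 c\right)$ ($f{\left(a,c \right)} = -9 + \left(\left(7 c + a\right) a + 0 c\right) = -9 + \left(\left(a + 7 c\right) a + 0\right) = -9 + \left(a \left(a + 7 c\right) + 0\right) = -9 + a \left(a + 7 c\right)$)
$408 + f{\left(19,z \right)} = 408 + \left(-9 + 19^{2} + 7 \cdot 19 \left(-12\right)\right) = 408 - 1244 = -836$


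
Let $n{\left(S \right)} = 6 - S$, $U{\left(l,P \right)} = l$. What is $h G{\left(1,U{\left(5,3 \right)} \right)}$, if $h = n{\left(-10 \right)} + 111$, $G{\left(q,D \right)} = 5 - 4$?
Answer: $127$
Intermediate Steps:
$G{\left(q,D \right)} = 1$ ($G{\left(q,D \right)} = 5 - 4 = 1$)
$h = 127$ ($h = \left(6 - -10\right) + 111 = \left(6 + 10\right) + 111 = 16 + 111 = 127$)
$h G{\left(1,U{\left(5,3 \right)} \right)} = 127 \cdot 1 = 127$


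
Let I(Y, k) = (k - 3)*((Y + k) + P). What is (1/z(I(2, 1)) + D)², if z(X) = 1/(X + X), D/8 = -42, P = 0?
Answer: 121104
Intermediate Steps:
I(Y, k) = (-3 + k)*(Y + k) (I(Y, k) = (k - 3)*((Y + k) + 0) = (-3 + k)*(Y + k))
D = -336 (D = 8*(-42) = -336)
z(X) = 1/(2*X)
(1/z(I(2, 1)) + D)² = (1/(1/(2*(1² - 3*2 - 3*1 + 2*1))) - 336)² = (1/(1/(2*(1 - 6 - 3 + 2))) - 336)² = (1/((½)/(-6)) - 336)² = (1/((½)*(-⅙)) - 336)² = (1/(-1/12) - 336)² = (-12 - 336)² = (-348)² = 121104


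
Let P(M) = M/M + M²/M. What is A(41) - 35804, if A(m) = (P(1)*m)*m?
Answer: -32442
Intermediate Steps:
P(M) = 1 + M
A(m) = 2*m² (A(m) = ((1 + 1)*m)*m = (2*m)*m = 2*m²)
A(41) - 35804 = 2*41² - 35804 = 2*1681 - 35804 = 3362 - 35804 = -32442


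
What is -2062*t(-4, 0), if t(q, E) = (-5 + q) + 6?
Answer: 6186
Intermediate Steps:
t(q, E) = 1 + q
-2062*t(-4, 0) = -2062*(1 - 4) = -2062*(-3) = 6186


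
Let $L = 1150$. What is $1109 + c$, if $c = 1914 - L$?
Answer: $1873$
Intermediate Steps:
$c = 764$ ($c = 1914 - 1150 = 764$)
$1109 + c = 1109 + 764 = 1873$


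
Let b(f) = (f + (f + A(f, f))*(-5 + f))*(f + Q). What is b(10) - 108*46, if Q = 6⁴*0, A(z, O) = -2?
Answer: -4468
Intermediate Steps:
Q = 0 (Q = 1296*0 = 0)
b(f) = f*(f + (-5 + f)*(-2 + f)) (b(f) = (f + (f - 2)*(-5 + f))*(f + 0) = (f + (-2 + f)*(-5 + f))*f = (f + (-5 + f)*(-2 + f))*f = f*(f + (-5 + f)*(-2 + f)))
b(10) - 108*46 = 10*(10 + 10² - 6*10) - 108*46 = 10*(10 + 100 - 60) - 4968 = 10*50 - 4968 = 500 - 4968 = -4468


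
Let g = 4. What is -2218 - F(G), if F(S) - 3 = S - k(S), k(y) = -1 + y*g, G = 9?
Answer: -2195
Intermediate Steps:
k(y) = -1 + 4*y (k(y) = -1 + y*4 = -1 + 4*y)
F(S) = 4 - 3*S (F(S) = 3 + (S - (-1 + 4*S)) = 3 + (S + (1 - 4*S)) = 3 + (1 - 3*S) = 4 - 3*S)
-2218 - F(G) = -2218 - (4 - 3*9) = -2218 - (4 - 27) = -2218 - 1*(-23) = -2218 + 23 = -2195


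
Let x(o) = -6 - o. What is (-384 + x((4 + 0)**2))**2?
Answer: 164836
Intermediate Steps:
(-384 + x((4 + 0)**2))**2 = (-384 + (-6 - (4 + 0)**2))**2 = (-384 + (-6 - 1*4**2))**2 = (-384 + (-6 - 1*16))**2 = (-384 + (-6 - 16))**2 = (-384 - 22)**2 = (-406)**2 = 164836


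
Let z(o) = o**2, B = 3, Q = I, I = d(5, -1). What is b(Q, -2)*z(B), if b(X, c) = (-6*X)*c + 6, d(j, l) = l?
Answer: -54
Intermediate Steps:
I = -1
Q = -1
b(X, c) = 6 - 6*X*c (b(X, c) = -6*X*c + 6 = 6 - 6*X*c)
b(Q, -2)*z(B) = (6 - 6*(-1)*(-2))*3**2 = (6 - 12)*9 = -6*9 = -54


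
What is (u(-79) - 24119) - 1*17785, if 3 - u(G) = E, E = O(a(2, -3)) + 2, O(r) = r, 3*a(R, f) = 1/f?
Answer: -377126/9 ≈ -41903.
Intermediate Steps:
a(R, f) = 1/(3*f)
E = 17/9 (E = (1/3)/(-3) + 2 = (1/3)*(-1/3) + 2 = -1/9 + 2 = 17/9 ≈ 1.8889)
u(G) = 10/9 (u(G) = 3 - 1*17/9 = 3 - 17/9 = 10/9)
(u(-79) - 24119) - 1*17785 = (10/9 - 24119) - 1*17785 = -217061/9 - 17785 = -377126/9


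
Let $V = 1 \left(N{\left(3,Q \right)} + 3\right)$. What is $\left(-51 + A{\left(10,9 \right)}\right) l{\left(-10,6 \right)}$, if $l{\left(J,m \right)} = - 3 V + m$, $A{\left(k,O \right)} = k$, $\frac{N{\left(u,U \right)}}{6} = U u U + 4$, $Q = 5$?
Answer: $58425$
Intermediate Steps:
$N{\left(u,U \right)} = 24 + 6 u U^{2}$ ($N{\left(u,U \right)} = 6 \left(U u U + 4\right) = 6 \left(u U^{2} + 4\right) = 6 \left(4 + u U^{2}\right) = 24 + 6 u U^{2}$)
$V = 477$ ($V = 1 \left(\left(24 + 6 \cdot 3 \cdot 5^{2}\right) + 3\right) = 1 \left(\left(24 + 6 \cdot 3 \cdot 25\right) + 3\right) = 1 \left(\left(24 + 450\right) + 3\right) = 1 \left(474 + 3\right) = 1 \cdot 477 = 477$)
$l{\left(J,m \right)} = -1431 + m$ ($l{\left(J,m \right)} = \left(-3\right) 477 + m = -1431 + m$)
$\left(-51 + A{\left(10,9 \right)}\right) l{\left(-10,6 \right)} = \left(-51 + 10\right) \left(-1431 + 6\right) = \left(-41\right) \left(-1425\right) = 58425$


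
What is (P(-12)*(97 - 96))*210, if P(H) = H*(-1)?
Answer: 2520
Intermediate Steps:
P(H) = -H
(P(-12)*(97 - 96))*210 = ((-1*(-12))*(97 - 96))*210 = (12*1)*210 = 12*210 = 2520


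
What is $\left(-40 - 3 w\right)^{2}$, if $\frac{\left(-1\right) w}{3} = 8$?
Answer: $1024$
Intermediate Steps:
$w = -24$ ($w = \left(-3\right) 8 = -24$)
$\left(-40 - 3 w\right)^{2} = \left(-40 - -72\right)^{2} = \left(-40 + 72\right)^{2} = 32^{2} = 1024$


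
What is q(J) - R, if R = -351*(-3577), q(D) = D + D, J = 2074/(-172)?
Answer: -53988698/43 ≈ -1.2556e+6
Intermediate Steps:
J = -1037/86 (J = 2074*(-1/172) = -1037/86 ≈ -12.058)
q(D) = 2*D
R = 1255527
q(J) - R = 2*(-1037/86) - 1*1255527 = -1037/43 - 1255527 = -53988698/43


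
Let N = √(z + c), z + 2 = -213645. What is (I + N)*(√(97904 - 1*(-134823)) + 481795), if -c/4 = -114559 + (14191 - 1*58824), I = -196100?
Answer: -(196100 - √423121)*(481795 + √232727) ≈ -9.4261e+10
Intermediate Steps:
z = -213647 (z = -2 - 213645 = -213647)
c = 636768 (c = -4*(-114559 + (14191 - 1*58824)) = -4*(-114559 + (14191 - 58824)) = -4*(-114559 - 44633) = -4*(-159192) = 636768)
N = √423121 (N = √(-213647 + 636768) = √423121 ≈ 650.48)
(I + N)*(√(97904 - 1*(-134823)) + 481795) = (-196100 + √423121)*(√(97904 - 1*(-134823)) + 481795) = (-196100 + √423121)*(√(97904 + 134823) + 481795) = (-196100 + √423121)*(√232727 + 481795) = (-196100 + √423121)*(481795 + √232727)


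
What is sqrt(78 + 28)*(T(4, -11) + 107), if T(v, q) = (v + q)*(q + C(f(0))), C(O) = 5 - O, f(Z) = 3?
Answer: 170*sqrt(106) ≈ 1750.3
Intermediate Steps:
T(v, q) = (2 + q)*(q + v) (T(v, q) = (v + q)*(q + (5 - 1*3)) = (q + v)*(q + (5 - 3)) = (q + v)*(q + 2) = (q + v)*(2 + q) = (2 + q)*(q + v))
sqrt(78 + 28)*(T(4, -11) + 107) = sqrt(78 + 28)*(((-11)**2 + 2*(-11) + 2*4 - 11*4) + 107) = sqrt(106)*((121 - 22 + 8 - 44) + 107) = sqrt(106)*(63 + 107) = sqrt(106)*170 = 170*sqrt(106)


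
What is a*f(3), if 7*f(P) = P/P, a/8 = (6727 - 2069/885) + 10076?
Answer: 118948688/6195 ≈ 19201.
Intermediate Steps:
a = 118948688/885 (a = 8*((6727 - 2069/885) + 10076) = 8*(5951326/885 + 10076) = 8*(14868586/885) = 118948688/885 ≈ 1.3441e+5)
f(P) = 1/7 (f(P) = (P/P)/7 = (1/7)*1 = 1/7)
a*f(3) = (118948688/885)*(1/7) = 118948688/6195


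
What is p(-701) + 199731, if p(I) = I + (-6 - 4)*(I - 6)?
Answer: 206100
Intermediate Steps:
p(I) = 60 - 9*I (p(I) = I - 10*(-6 + I) = I + (60 - 10*I) = 60 - 9*I)
p(-701) + 199731 = (60 - 9*(-701)) + 199731 = (60 + 6309) + 199731 = 6369 + 199731 = 206100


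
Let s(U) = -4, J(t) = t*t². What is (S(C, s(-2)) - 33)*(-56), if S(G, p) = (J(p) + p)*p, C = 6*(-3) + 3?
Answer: -13384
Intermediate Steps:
J(t) = t³
C = -15 (C = -18 + 3 = -15)
S(G, p) = p*(p + p³) (S(G, p) = (p³ + p)*p = (p + p³)*p = p*(p + p³))
(S(C, s(-2)) - 33)*(-56) = (((-4)² + (-4)⁴) - 33)*(-56) = ((16 + 256) - 33)*(-56) = (272 - 33)*(-56) = 239*(-56) = -13384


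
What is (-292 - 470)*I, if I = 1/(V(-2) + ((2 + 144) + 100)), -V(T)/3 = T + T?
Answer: -127/43 ≈ -2.9535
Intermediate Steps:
V(T) = -6*T (V(T) = -3*(T + T) = -6*T)
I = 1/258 (I = 1/(-6*(-2) + ((2 + 144) + 100)) = 1/(12 + (146 + 100)) = 1/(12 + 246) = 1/258 ≈ 0.0038760)
(-292 - 470)*I = (-292 - 470)*(1/258) = -762*1/258 = -127/43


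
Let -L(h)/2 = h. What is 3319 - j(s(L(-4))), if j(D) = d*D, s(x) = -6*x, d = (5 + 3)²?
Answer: 6391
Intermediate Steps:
L(h) = -2*h
d = 64 (d = 8² = 64)
j(D) = 64*D
3319 - j(s(L(-4))) = 3319 - 64*(-(-12)*(-4)) = 3319 - 64*(-6*8) = 3319 - 64*(-48) = 3319 - 1*(-3072) = 3319 + 3072 = 6391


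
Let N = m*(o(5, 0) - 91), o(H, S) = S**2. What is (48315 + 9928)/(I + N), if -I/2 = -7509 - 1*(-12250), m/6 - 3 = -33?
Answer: 58243/6898 ≈ 8.4435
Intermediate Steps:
m = -180 (m = 18 + 6*(-33) = 18 - 198 = -180)
N = 16380 (N = -180*(0**2 - 91) = -180*(0 - 91) = -180*(-91) = 16380)
I = -9482 (I = -2*(-7509 - 1*(-12250)) = -2*(-7509 + 12250) = -2*4741 = -9482)
(48315 + 9928)/(I + N) = (48315 + 9928)/(-9482 + 16380) = 58243/6898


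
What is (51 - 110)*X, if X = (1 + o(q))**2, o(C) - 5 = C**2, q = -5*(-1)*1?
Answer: -56699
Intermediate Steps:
q = 5 (q = 5*1 = 5)
o(C) = 5 + C**2
X = 961 (X = (1 + (5 + 5**2))**2 = (1 + (5 + 25))**2 = (1 + 30)**2 = 31**2 = 961)
(51 - 110)*X = (51 - 110)*961 = -59*961 = -56699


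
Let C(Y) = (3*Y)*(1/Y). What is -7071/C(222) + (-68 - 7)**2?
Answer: 3268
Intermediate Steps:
C(Y) = 3 (C(Y) = (3*Y)/Y = 3)
-7071/C(222) + (-68 - 7)**2 = -7071/3 + (-68 - 7)**2 = -7071*1/3 + (-75)**2 = -2357 + 5625 = 3268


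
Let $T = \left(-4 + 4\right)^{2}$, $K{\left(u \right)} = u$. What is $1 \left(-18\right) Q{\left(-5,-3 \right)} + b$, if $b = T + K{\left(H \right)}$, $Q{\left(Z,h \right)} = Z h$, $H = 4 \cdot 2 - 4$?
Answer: $-266$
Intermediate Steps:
$H = 4$ ($H = 8 - 4 = 4$)
$T = 0$ ($T = 0^{2} = 0$)
$b = 4$ ($b = 0 + 4 = 4$)
$1 \left(-18\right) Q{\left(-5,-3 \right)} + b = 1 \left(-18\right) \left(\left(-5\right) \left(-3\right)\right) + 4 = \left(-18\right) 15 + 4 = -270 + 4 = -266$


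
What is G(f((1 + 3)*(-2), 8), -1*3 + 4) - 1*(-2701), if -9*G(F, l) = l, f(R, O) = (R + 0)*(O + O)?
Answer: 24308/9 ≈ 2700.9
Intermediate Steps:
f(R, O) = 2*O*R (f(R, O) = R*(2*O) = 2*O*R)
G(F, l) = -l/9
G(f((1 + 3)*(-2), 8), -1*3 + 4) - 1*(-2701) = -(-1*3 + 4)/9 - 1*(-2701) = -(-3 + 4)/9 + 2701 = -⅑*1 + 2701 = -⅑ + 2701 = 24308/9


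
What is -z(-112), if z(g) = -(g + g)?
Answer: -224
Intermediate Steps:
z(g) = -2*g
-z(-112) = -(-2)*(-112) = -1*224 = -224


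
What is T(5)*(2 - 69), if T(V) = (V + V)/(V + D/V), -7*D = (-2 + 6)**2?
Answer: -23450/159 ≈ -147.48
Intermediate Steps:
D = -16/7 (D = -(-2 + 6)**2/7 = -1/7*4**2 = -1/7*16 = -16/7 ≈ -2.2857)
T(V) = 2*V/(V - 16/(7*V)) (T(V) = (V + V)/(V - 16/(7*V)) = (2*V)/(V - 16/(7*V)) = 2*V/(V - 16/(7*V)))
T(5)*(2 - 69) = (14*5**2/(-16 + 7*5**2))*(2 - 69) = (14*25/(-16 + 7*25))*(-67) = (14*25/(-16 + 175))*(-67) = (14*25/159)*(-67) = (14*25*(1/159))*(-67) = (350/159)*(-67) = -23450/159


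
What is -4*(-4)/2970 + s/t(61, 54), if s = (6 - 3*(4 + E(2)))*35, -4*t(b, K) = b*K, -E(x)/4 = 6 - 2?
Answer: -161212/90585 ≈ -1.7797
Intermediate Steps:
E(x) = -16 (E(x) = -4*(6 - 2) = -4*4 = -16)
t(b, K) = -K*b/4 (t(b, K) = -b*K/4 = -K*b/4)
s = 1470 (s = (6 - 3*(4 - 16))*35 = (6 - 3*(-12))*35 = (6 + 36)*35 = 42*35 = 1470)
-4*(-4)/2970 + s/t(61, 54) = -4*(-4)/2970 + 1470/((-1/4*54*61)) = 16*(1/2970) + 1470/(-1647/2) = 8/1485 + 1470*(-2/1647) = 8/1485 - 980/549 = -161212/90585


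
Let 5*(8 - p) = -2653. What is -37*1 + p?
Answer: 2508/5 ≈ 501.60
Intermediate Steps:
p = 2693/5 (p = 8 - ⅕*(-2653) = 8 + 2653/5 = 2693/5 ≈ 538.60)
-37*1 + p = -37*1 + 2693/5 = -37 + 2693/5 = 2508/5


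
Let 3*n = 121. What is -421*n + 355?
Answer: -49876/3 ≈ -16625.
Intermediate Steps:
n = 121/3 (n = (1/3)*121 = 121/3 ≈ 40.333)
-421*n + 355 = -421*121/3 + 355 = -50941/3 + 355 = -49876/3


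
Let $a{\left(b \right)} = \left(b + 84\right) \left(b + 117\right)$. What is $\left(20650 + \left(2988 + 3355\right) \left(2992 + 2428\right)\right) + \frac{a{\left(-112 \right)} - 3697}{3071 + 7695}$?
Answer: $\frac{370347274023}{10766} \approx 3.44 \cdot 10^{7}$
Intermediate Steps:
$a{\left(b \right)} = \left(84 + b\right) \left(117 + b\right)$
$\left(20650 + \left(2988 + 3355\right) \left(2992 + 2428\right)\right) + \frac{a{\left(-112 \right)} - 3697}{3071 + 7695} = \left(20650 + \left(2988 + 3355\right) \left(2992 + 2428\right)\right) + \frac{\left(9828 + \left(-112\right)^{2} + 201 \left(-112\right)\right) - 3697}{3071 + 7695} = \left(20650 + 6343 \cdot 5420\right) + \frac{\left(9828 + 12544 - 22512\right) - 3697}{10766} = \left(20650 + 34379060\right) + \left(-140 - 3697\right) \frac{1}{10766} = 34399710 - \frac{3837}{10766} = \frac{370347274023}{10766}$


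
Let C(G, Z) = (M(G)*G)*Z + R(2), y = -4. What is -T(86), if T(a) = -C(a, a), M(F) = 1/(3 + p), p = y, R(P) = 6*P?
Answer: -7384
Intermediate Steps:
p = -4
M(F) = -1 (M(F) = 1/(3 - 4) = 1/(-1) = -1)
C(G, Z) = 12 - G*Z (C(G, Z) = (-G)*Z + 6*2 = -G*Z + 12 = 12 - G*Z)
T(a) = -12 + a² (T(a) = -(12 - a*a) = -(12 - a²) = -12 + a²)
-T(86) = -(-12 + 86²) = -(-12 + 7396) = -1*7384 = -7384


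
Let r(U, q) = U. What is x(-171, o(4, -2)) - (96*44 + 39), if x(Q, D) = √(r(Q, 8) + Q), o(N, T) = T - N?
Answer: -4263 + 3*I*√38 ≈ -4263.0 + 18.493*I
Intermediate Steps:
x(Q, D) = √2*√Q (x(Q, D) = √(Q + Q) = √(2*Q) = √2*√Q)
x(-171, o(4, -2)) - (96*44 + 39) = √2*√(-171) - (96*44 + 39) = √2*(3*I*√19) - (4224 + 39) = 3*I*√38 - 1*4263 = 3*I*√38 - 4263 = -4263 + 3*I*√38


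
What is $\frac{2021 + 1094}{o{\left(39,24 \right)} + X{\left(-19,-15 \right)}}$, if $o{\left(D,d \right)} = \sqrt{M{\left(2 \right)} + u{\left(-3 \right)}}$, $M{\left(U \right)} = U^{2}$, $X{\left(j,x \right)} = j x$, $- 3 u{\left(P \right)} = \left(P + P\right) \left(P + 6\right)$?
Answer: $\frac{177555}{16243} - \frac{623 \sqrt{10}}{16243} \approx 10.81$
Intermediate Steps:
$u{\left(P \right)} = - \frac{2 P \left(6 + P\right)}{3}$ ($u{\left(P \right)} = - \frac{\left(P + P\right) \left(P + 6\right)}{3} = - \frac{2 P \left(6 + P\right)}{3}$)
$o{\left(D,d \right)} = \sqrt{10}$ ($o{\left(D,d \right)} = \sqrt{2^{2} - - 2 \left(6 - 3\right)} = \sqrt{4 - \left(-2\right) 3} = \sqrt{4 + 6} = \sqrt{10}$)
$\frac{2021 + 1094}{o{\left(39,24 \right)} + X{\left(-19,-15 \right)}} = \frac{2021 + 1094}{\sqrt{10} - -285} = \frac{3115}{\sqrt{10} + 285} = \frac{3115}{285 + \sqrt{10}}$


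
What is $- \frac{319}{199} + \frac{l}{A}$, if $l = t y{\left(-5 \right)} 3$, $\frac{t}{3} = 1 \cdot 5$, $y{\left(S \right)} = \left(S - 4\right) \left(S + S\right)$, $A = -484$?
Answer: $- \frac{480173}{48158} \approx -9.9708$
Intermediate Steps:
$y{\left(S \right)} = 2 S \left(-4 + S\right)$ ($y{\left(S \right)} = \left(-4 + S\right) 2 S = 2 S \left(-4 + S\right)$)
$t = 15$ ($t = 3 \cdot 1 \cdot 5 = 3 \cdot 5 = 15$)
$l = 4050$ ($l = 15 \cdot 2 \left(-5\right) \left(-4 - 5\right) 3 = 15 \cdot 2 \left(-5\right) \left(-9\right) 3 = 15 \cdot 90 \cdot 3 = 1350 \cdot 3 = 4050$)
$- \frac{319}{199} + \frac{l}{A} = - \frac{319}{199} + \frac{4050}{-484} = \left(-319\right) \frac{1}{199} + 4050 \left(- \frac{1}{484}\right) = - \frac{319}{199} - \frac{2025}{242} = - \frac{480173}{48158}$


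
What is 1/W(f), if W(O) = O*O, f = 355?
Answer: 1/126025 ≈ 7.9349e-6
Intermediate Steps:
W(O) = O²
1/W(f) = 1/(355²) = 1/126025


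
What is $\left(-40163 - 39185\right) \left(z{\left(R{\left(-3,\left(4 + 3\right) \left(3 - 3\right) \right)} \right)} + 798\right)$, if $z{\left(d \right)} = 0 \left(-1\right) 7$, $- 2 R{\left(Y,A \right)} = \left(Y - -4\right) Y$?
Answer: $-63319704$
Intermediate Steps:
$R{\left(Y,A \right)} = - \frac{Y \left(4 + Y\right)}{2}$ ($R{\left(Y,A \right)} = - \frac{\left(Y - -4\right) Y}{2} = - \frac{\left(Y + 4\right) Y}{2} = - \frac{\left(4 + Y\right) Y}{2} = - \frac{Y \left(4 + Y\right)}{2}$)
$z{\left(d \right)} = 0$ ($z{\left(d \right)} = 0 \cdot 7 = 0$)
$\left(-40163 - 39185\right) \left(z{\left(R{\left(-3,\left(4 + 3\right) \left(3 - 3\right) \right)} \right)} + 798\right) = \left(-40163 - 39185\right) \left(0 + 798\right) = \left(-79348\right) 798 = -63319704$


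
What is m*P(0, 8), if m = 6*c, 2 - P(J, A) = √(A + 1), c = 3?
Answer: -18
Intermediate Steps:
P(J, A) = 2 - √(1 + A) (P(J, A) = 2 - √(A + 1) = 2 - √(1 + A))
m = 18 (m = 6*3 = 18)
m*P(0, 8) = 18*(2 - √(1 + 8)) = 18*(2 - √9) = 18*(2 - 1*3) = 18*(2 - 3) = 18*(-1) = -18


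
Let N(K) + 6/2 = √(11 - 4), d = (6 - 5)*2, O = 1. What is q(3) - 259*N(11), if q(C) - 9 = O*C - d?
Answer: 787 - 259*√7 ≈ 101.75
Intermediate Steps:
d = 2 (d = 1*2 = 2)
N(K) = -3 + √7 (N(K) = -3 + √(11 - 4) = -3 + √7)
q(C) = 7 + C (q(C) = 9 + (1*C - 1*2) = 9 + (C - 2) = 9 + (-2 + C) = 7 + C)
q(3) - 259*N(11) = (7 + 3) - 259*(-3 + √7) = 10 + (777 - 259*√7) = 787 - 259*√7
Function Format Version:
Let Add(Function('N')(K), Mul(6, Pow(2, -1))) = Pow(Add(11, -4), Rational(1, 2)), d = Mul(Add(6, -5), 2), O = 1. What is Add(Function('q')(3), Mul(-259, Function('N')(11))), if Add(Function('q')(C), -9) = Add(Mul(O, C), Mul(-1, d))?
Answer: Add(787, Mul(-259, Pow(7, Rational(1, 2)))) ≈ 101.75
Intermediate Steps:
d = 2 (d = Mul(1, 2) = 2)
Function('N')(K) = Add(-3, Pow(7, Rational(1, 2))) (Function('N')(K) = Add(-3, Pow(Add(11, -4), Rational(1, 2))) = Add(-3, Pow(7, Rational(1, 2))))
Function('q')(C) = Add(7, C) (Function('q')(C) = Add(9, Add(Mul(1, C), Mul(-1, 2))) = Add(9, Add(C, -2)) = Add(9, Add(-2, C)) = Add(7, C))
Add(Function('q')(3), Mul(-259, Function('N')(11))) = Add(Add(7, 3), Mul(-259, Add(-3, Pow(7, Rational(1, 2))))) = Add(10, Add(777, Mul(-259, Pow(7, Rational(1, 2))))) = Add(787, Mul(-259, Pow(7, Rational(1, 2))))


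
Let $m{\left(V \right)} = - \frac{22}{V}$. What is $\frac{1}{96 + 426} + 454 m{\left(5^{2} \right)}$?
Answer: $- \frac{5213711}{13050} \approx -399.52$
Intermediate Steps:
$\frac{1}{96 + 426} + 454 m{\left(5^{2} \right)} = \frac{1}{96 + 426} + 454 \left(- \frac{22}{5^{2}}\right) = \frac{1}{522} + 454 \left(- \frac{22}{25}\right) = \frac{1}{522} - \frac{9988}{25} = - \frac{5213711}{13050}$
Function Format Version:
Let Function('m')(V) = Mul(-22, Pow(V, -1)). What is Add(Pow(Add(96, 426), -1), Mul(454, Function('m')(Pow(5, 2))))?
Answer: Rational(-5213711, 13050) ≈ -399.52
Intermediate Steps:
Add(Pow(Add(96, 426), -1), Mul(454, Function('m')(Pow(5, 2)))) = Add(Pow(Add(96, 426), -1), Mul(454, Mul(-22, Pow(Pow(5, 2), -1)))) = Add(Pow(522, -1), Mul(454, Mul(-22, Pow(25, -1)))) = Add(Rational(1, 522), Mul(454, Mul(-22, Rational(1, 25)))) = Add(Rational(1, 522), Mul(454, Rational(-22, 25))) = Add(Rational(1, 522), Rational(-9988, 25)) = Rational(-5213711, 13050)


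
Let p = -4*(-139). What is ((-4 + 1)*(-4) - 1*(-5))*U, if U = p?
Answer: 9452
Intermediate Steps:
p = 556
U = 556
((-4 + 1)*(-4) - 1*(-5))*U = ((-4 + 1)*(-4) - 1*(-5))*556 = (-3*(-4) + 5)*556 = (12 + 5)*556 = 17*556 = 9452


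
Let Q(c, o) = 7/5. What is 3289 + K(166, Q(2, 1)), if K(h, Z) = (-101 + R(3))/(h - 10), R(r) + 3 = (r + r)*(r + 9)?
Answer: 128263/39 ≈ 3288.8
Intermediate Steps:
R(r) = -3 + 2*r*(9 + r) (R(r) = -3 + (r + r)*(r + 9) = -3 + (2*r)*(9 + r) = -3 + 2*r*(9 + r))
Q(c, o) = 7/5 (Q(c, o) = 7*(⅕) = 7/5)
K(h, Z) = -32/(-10 + h) (K(h, Z) = (-101 + (-3 + 2*3² + 18*3))/(h - 10) = (-101 + (-3 + 2*9 + 54))/(-10 + h) = (-101 + (-3 + 18 + 54))/(-10 + h) = (-101 + 69)/(-10 + h) = -32/(-10 + h))
3289 + K(166, Q(2, 1)) = 3289 - 32/(-10 + 166) = 3289 - 32/156 = 3289 - 32*1/156 = 3289 - 8/39 = 128263/39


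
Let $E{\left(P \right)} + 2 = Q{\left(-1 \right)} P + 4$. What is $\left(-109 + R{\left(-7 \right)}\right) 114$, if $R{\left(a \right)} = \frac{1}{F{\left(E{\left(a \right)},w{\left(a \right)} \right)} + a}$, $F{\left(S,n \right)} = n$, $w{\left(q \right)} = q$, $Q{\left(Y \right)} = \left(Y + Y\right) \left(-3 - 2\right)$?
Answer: $- \frac{87039}{7} \approx -12434.0$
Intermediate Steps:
$Q{\left(Y \right)} = - 10 Y$ ($Q{\left(Y \right)} = 2 Y \left(-5\right) = - 10 Y$)
$E{\left(P \right)} = 2 + 10 P$ ($E{\left(P \right)} = -2 + \left(\left(-10\right) \left(-1\right) P + 4\right) = -2 + \left(10 P + 4\right) = -2 + \left(4 + 10 P\right) = 2 + 10 P$)
$R{\left(a \right)} = \frac{1}{2 a}$ ($R{\left(a \right)} = \frac{1}{a + a} = \frac{1}{2 a}$)
$\left(-109 + R{\left(-7 \right)}\right) 114 = \left(-109 + \frac{1}{2 \left(-7\right)}\right) 114 = \left(-109 + \frac{1}{2} \left(- \frac{1}{7}\right)\right) 114 = \left(-109 - \frac{1}{14}\right) 114 = \left(- \frac{1527}{14}\right) 114 = - \frac{87039}{7}$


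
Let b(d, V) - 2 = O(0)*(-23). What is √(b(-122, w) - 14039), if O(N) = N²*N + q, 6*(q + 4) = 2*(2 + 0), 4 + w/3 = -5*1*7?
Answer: I*√125643/3 ≈ 118.15*I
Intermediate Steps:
w = -117 (w = -12 + 3*(-5*1*7) = -12 + 3*(-5*7) = -12 + 3*(-35) = -12 - 105 = -117)
q = -10/3 (q = -4 + (2*(2 + 0))/6 = -4 + (2*2)/6 = -4 + (⅙)*4 = -4 + ⅔ = -10/3 ≈ -3.3333)
O(N) = -10/3 + N³ (O(N) = N²*N - 10/3 = N³ - 10/3 = -10/3 + N³)
b(d, V) = 236/3 (b(d, V) = 2 + (-10/3 + 0³)*(-23) = 2 + (-10/3 + 0)*(-23) = 2 - 10/3*(-23) = 2 + 230/3 = 236/3)
√(b(-122, w) - 14039) = √(236/3 - 14039) = √(-41881/3) = I*√125643/3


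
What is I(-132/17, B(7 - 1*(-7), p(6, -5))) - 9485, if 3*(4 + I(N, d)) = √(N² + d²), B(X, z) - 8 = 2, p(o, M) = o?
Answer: -9489 + 2*√11581/51 ≈ -9484.8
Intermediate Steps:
B(X, z) = 10 (B(X, z) = 8 + 2 = 10)
I(N, d) = -4 + √(N² + d²)/3
I(-132/17, B(7 - 1*(-7), p(6, -5))) - 9485 = (-4 + √((-132/17)² + 10²)/3) - 9485 = (-4 + √((-132*1/17)² + 100)/3) - 9485 = (-4 + √((-132/17)² + 100)/3) - 9485 = (-4 + √(17424/289 + 100)/3) - 9485 = (-4 + √(46324/289)/3) - 9485 = (-4 + (2*√11581/17)/3) - 9485 = (-4 + 2*√11581/51) - 9485 = -9489 + 2*√11581/51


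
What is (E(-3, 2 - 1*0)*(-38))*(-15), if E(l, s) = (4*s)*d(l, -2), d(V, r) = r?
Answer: -9120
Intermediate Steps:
E(l, s) = -8*s (E(l, s) = (4*s)*(-2) = -8*s)
(E(-3, 2 - 1*0)*(-38))*(-15) = (-8*(2 - 1*0)*(-38))*(-15) = (-8*(2 + 0)*(-38))*(-15) = (-8*2*(-38))*(-15) = -16*(-38)*(-15) = 608*(-15) = -9120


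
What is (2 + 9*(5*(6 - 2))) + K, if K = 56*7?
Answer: 574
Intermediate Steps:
K = 392
(2 + 9*(5*(6 - 2))) + K = (2 + 9*(5*(6 - 2))) + 392 = (2 + 9*(5*4)) + 392 = (2 + 9*20) + 392 = (2 + 180) + 392 = 182 + 392 = 574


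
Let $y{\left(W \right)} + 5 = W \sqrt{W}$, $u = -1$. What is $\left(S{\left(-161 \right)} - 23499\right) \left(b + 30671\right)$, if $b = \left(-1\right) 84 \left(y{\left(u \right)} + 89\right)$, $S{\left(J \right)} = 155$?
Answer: $-551268560 - 1960896 i \approx -5.5127 \cdot 10^{8} - 1.9609 \cdot 10^{6} i$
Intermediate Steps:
$y{\left(W \right)} = -5 + W^{\frac{3}{2}}$ ($y{\left(W \right)} = -5 + W \sqrt{W} = -5 + W^{\frac{3}{2}}$)
$b = -7056 + 84 i$ ($b = \left(-1\right) 84 \left(\left(-5 + \left(-1\right)^{\frac{3}{2}}\right) + 89\right) = - 84 \left(\left(-5 - i\right) + 89\right) = - 84 \left(84 - i\right) = -7056 + 84 i \approx -7056.0 + 84.0 i$)
$\left(S{\left(-161 \right)} - 23499\right) \left(b + 30671\right) = \left(155 - 23499\right) \left(\left(-7056 + 84 i\right) + 30671\right) = - 23344 \left(23615 + 84 i\right) = -551268560 - 1960896 i$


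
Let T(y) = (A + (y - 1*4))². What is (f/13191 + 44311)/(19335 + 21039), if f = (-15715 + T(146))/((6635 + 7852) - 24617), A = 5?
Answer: 1480262459059/1348742221605 ≈ 1.0975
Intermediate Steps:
T(y) = (1 + y)² (T(y) = (5 + (y - 1*4))² = (5 + (y - 4))² = (5 + (-4 + y))² = (1 + y)²)
f = -2947/5065 (f = (-15715 + (1 + 146)²)/((6635 + 7852) - 24617) = (-15715 + 147²)/(14487 - 24617) = (-15715 + 21609)/(-10130) = 5894*(-1/10130) = -2947/5065 ≈ -0.58184)
(f/13191 + 44311)/(19335 + 21039) = (-2947/5065/13191 + 44311)/(19335 + 21039) = (-2947/5065*1/13191 + 44311)/40374 = (-2947/66812415 + 44311)*(1/40374) = (2960524918118/66812415)*(1/40374) = 1480262459059/1348742221605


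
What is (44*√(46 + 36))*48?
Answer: 2112*√82 ≈ 19125.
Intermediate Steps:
(44*√(46 + 36))*48 = (44*√82)*48 = 2112*√82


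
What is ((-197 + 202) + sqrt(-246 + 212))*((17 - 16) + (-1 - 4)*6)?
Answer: -145 - 29*I*sqrt(34) ≈ -145.0 - 169.1*I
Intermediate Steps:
((-197 + 202) + sqrt(-246 + 212))*((17 - 16) + (-1 - 4)*6) = (5 + sqrt(-34))*(1 - 5*6) = (5 + I*sqrt(34))*(1 - 30) = (5 + I*sqrt(34))*(-29) = -145 - 29*I*sqrt(34)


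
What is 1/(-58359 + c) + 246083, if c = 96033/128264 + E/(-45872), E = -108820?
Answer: 5280787606282491145/21459375928651 ≈ 2.4608e+5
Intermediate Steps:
c = 1147682141/367732888 (c = 96033/128264 - 108820/(-45872) = 96033*(1/128264) - 108820*(-1/45872) = 96033/128264 + 27205/11468 = 1147682141/367732888 ≈ 3.1210)
1/(-58359 + c) + 246083 = 1/(-58359 + 1147682141/367732888) + 246083 = 1/(-21459375928651/367732888) + 246083 = -367732888/21459375928651 + 246083 = 5280787606282491145/21459375928651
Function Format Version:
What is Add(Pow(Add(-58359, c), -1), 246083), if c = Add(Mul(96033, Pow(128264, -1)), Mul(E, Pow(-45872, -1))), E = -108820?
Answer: Rational(5280787606282491145, 21459375928651) ≈ 2.4608e+5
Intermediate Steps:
c = Rational(1147682141, 367732888) (c = Add(Mul(96033, Pow(128264, -1)), Mul(-108820, Pow(-45872, -1))) = Add(Mul(96033, Rational(1, 128264)), Mul(-108820, Rational(-1, 45872))) = Add(Rational(96033, 128264), Rational(27205, 11468)) = Rational(1147682141, 367732888) ≈ 3.1210)
Add(Pow(Add(-58359, c), -1), 246083) = Add(Pow(Add(-58359, Rational(1147682141, 367732888)), -1), 246083) = Add(Pow(Rational(-21459375928651, 367732888), -1), 246083) = Add(Rational(-367732888, 21459375928651), 246083) = Rational(5280787606282491145, 21459375928651)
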